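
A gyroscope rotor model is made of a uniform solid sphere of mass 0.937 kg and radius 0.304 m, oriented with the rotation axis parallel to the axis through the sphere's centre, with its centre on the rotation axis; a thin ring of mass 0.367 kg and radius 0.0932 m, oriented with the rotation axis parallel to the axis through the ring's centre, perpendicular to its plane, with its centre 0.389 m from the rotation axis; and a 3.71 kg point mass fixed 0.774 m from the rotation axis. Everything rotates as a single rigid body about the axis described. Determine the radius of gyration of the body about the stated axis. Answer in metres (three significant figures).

0.680

Solid sphere: I_cm = (2/5)MR² = (2/5)(0.937)(0.304)² = 0.034638 kg·m²; axis through the centre, so I = 0.034638 kg·m².
Thin ring: I_cm = MR² = (0.367)(0.0932)² = 0.0031879 kg·m²; centre at d = 0.389 m, so the parallel axis theorem gives I = 0.0031879 + (0.367)(0.389)² = 0.058723 kg·m².
Point mass: I_cm = 0; centre at d = 0.774 m, so the parallel axis theorem gives I = 0 + (3.71)(0.774)² = 2.2226 kg·m².
Total I = 2.3159 kg·m²; total mass M = 5.014 kg.
k = √(I/M) = √(2.3159/5.014) = 0.67963 m.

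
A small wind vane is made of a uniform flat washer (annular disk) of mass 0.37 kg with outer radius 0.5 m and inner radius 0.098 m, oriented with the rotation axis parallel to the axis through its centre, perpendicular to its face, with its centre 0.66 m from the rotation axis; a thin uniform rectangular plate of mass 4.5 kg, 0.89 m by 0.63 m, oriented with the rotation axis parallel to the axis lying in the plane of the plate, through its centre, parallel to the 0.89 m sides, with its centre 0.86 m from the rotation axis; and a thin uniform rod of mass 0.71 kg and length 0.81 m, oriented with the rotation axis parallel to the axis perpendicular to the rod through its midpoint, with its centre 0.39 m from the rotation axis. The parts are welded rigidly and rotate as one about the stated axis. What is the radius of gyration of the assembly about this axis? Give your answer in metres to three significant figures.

0.829

Annular disk: I_cm = (1/2)M(R²+r²) = (1/2)(0.37)[(0.5)² + (0.098)²] = 0.048027 kg m²; centre at d = 0.66 m, so the parallel axis theorem gives I = 0.048027 + (0.37)(0.66)² = 0.2092 kg m².
Rectangular plate: I_cm = (1/12)Mb² = (1/12)(4.5)(0.63)² = 0.14884 kg m²; centre at d = 0.86 m, so the parallel axis theorem gives I = 0.14884 + (4.5)(0.86)² = 3.477 kg m².
Thin rod: I_cm = (1/12)ML² = (1/12)(0.71)(0.81)² = 0.038819 kg m²; centre at d = 0.39 m, so the parallel axis theorem gives I = 0.038819 + (0.71)(0.39)² = 0.14681 kg m².
Total I = 3.833 kg m²; total mass M = 5.58 kg.
k = √(I/M) = √(3.833/5.58) = 0.82881 m.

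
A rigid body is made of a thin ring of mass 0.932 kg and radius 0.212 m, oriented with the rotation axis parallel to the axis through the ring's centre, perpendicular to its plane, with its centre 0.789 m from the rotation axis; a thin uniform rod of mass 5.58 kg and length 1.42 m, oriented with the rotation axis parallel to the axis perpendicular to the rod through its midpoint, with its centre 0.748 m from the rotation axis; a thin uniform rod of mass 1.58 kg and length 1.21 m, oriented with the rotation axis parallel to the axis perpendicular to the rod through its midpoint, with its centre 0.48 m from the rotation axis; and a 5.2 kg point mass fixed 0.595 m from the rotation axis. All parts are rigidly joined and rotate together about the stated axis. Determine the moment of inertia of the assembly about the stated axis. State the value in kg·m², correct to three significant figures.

7.08

Thin ring: I_cm = MR² = (0.932)(0.212)² = 0.041888 kg·m²; centre at d = 0.789 m, so I = I_cm + Md² gives I = 0.041888 + (0.932)(0.789)² = 0.62208 kg·m².
Thin rod: I_cm = (1/12)ML² = (1/12)(5.58)(1.42)² = 0.93763 kg·m²; centre at d = 0.748 m, so I = I_cm + Md² gives I = 0.93763 + (5.58)(0.748)² = 4.0597 kg·m².
Thin rod: I_cm = (1/12)ML² = (1/12)(1.58)(1.21)² = 0.19277 kg·m²; centre at d = 0.48 m, so I = I_cm + Md² gives I = 0.19277 + (1.58)(0.48)² = 0.55681 kg·m².
Point mass: I_cm = 0; centre at d = 0.595 m, so I = I_cm + Md² gives I = 0 + (5.2)(0.595)² = 1.8409 kg·m².
Total I = 0.62208 + 4.0597 + 0.55681 + 1.8409 = 7.0795 kg·m².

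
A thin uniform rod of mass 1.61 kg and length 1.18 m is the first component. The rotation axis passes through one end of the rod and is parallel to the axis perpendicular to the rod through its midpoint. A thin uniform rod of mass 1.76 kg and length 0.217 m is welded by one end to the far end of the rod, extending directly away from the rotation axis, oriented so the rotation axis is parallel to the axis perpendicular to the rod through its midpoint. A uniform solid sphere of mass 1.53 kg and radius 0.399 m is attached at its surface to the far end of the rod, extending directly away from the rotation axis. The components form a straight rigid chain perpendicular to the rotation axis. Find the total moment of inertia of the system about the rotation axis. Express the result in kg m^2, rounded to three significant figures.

Thin rod: I_cm = (1/12)ML² = (1/12)(1.61)(1.18)² = 0.18681 kg m^2; centre at d = 0.59 m, so I = I_cm + Md² gives I = 0.18681 + (1.61)(0.59)² = 0.74725 kg m^2.
Thin rod: I_cm = (1/12)ML² = (1/12)(1.76)(0.217)² = 0.0069064 kg m^2; centre at d = 0.59 + 0.59 + 0.1085 = 1.2885 m, so I = I_cm + Md² gives I = 0.0069064 + (1.76)(1.2885)² = 2.9289 kg m^2.
Solid sphere: I_cm = (2/5)MR² = (2/5)(1.53)(0.399)² = 0.097431 kg m^2; centre at d = 0.59 + 0.59 + 0.1085 + 0.1085 + 0.399 = 1.796 m, so I = I_cm + Md² gives I = 0.097431 + (1.53)(1.796)² = 5.0326 kg m^2.
Total I = 0.74725 + 2.9289 + 5.0326 = 8.7088 kg m^2.

8.71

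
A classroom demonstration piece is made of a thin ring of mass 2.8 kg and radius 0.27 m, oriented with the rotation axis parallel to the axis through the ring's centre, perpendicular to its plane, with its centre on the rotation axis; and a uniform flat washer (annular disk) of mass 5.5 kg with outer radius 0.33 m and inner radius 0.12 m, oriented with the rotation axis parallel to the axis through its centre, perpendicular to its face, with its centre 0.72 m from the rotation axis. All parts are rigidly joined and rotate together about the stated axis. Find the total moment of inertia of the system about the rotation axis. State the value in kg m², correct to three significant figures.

Thin ring: I_cm = MR² = (2.8)(0.27)² = 0.20412 kg m²; axis through the centre, so I = 0.20412 kg m².
Annular disk: I_cm = (1/2)M(R²+r²) = (1/2)(5.5)[(0.33)² + (0.12)²] = 0.33908 kg m²; centre at d = 0.72 m, so I = I_cm + Md² gives I = 0.33908 + (5.5)(0.72)² = 3.1903 kg m².
Total I = 0.20412 + 3.1903 = 3.3944 kg m².

3.39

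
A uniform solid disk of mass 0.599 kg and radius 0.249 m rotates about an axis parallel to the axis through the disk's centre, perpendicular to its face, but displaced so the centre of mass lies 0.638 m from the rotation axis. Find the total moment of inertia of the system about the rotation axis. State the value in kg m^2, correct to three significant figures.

I_cm = (1/2)MR² = (1/2)(0.599)(0.249)² = 0.018569 kg m^2; centre at d = 0.638 m, so I = I_cm + Md² gives I = 0.018569 + (0.599)(0.638)² = 0.26239 kg m^2.

0.262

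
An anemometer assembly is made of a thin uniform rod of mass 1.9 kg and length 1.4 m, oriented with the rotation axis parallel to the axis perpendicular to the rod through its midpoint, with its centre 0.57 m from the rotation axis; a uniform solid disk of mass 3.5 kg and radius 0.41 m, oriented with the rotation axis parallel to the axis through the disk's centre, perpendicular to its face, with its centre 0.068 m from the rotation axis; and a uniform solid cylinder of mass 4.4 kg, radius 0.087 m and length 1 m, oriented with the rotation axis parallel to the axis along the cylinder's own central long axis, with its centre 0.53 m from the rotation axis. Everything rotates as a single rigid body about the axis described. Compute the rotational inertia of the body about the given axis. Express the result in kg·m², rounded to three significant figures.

2.49

Thin rod: I_cm = (1/12)ML² = (1/12)(1.9)(1.4)² = 0.31033 kg·m²; centre at d = 0.57 m, so the parallel axis theorem gives I = 0.31033 + (1.9)(0.57)² = 0.92764 kg·m².
Solid disk: I_cm = (1/2)MR² = (1/2)(3.5)(0.41)² = 0.29417 kg·m²; centre at d = 0.068 m, so the parallel axis theorem gives I = 0.29417 + (3.5)(0.068)² = 0.31036 kg·m².
Solid cylinder: I_cm = (1/2)MR² = (1/2)(4.4)(0.087)² = 0.016652 kg·m²; centre at d = 0.53 m, so the parallel axis theorem gives I = 0.016652 + (4.4)(0.53)² = 1.2526 kg·m².
Total I = 0.92764 + 0.31036 + 1.2526 = 2.4906 kg·m².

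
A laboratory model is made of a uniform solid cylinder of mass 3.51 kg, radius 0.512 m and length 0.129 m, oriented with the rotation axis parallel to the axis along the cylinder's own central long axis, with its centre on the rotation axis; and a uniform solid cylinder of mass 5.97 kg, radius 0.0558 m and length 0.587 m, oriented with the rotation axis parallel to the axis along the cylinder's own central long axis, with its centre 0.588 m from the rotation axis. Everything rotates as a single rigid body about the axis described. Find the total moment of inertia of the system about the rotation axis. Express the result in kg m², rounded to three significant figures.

2.53

Solid cylinder: I_cm = (1/2)MR² = (1/2)(3.51)(0.512)² = 0.46006 kg m²; axis through the centre, so I = 0.46006 kg m².
Solid cylinder: I_cm = (1/2)MR² = (1/2)(5.97)(0.0558)² = 0.0092942 kg m²; centre at d = 0.588 m, so the parallel axis theorem gives I = 0.0092942 + (5.97)(0.588)² = 2.0734 kg m².
Total I = 0.46006 + 2.0734 = 2.5334 kg m².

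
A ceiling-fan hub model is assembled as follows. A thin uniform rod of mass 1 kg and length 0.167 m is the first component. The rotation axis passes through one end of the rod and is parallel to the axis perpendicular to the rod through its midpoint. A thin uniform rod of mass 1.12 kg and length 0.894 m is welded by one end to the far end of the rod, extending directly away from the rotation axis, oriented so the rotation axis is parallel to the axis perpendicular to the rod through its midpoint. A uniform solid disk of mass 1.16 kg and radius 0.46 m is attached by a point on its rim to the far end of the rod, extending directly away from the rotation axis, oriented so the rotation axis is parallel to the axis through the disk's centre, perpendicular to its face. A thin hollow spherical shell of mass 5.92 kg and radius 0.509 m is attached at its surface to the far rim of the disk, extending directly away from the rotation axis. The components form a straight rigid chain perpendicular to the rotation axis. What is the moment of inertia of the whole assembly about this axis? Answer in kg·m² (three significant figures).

41.0

Thin rod: I_cm = (1/12)ML² = (1/12)(1)(0.167)² = 0.0023241 kg·m²; centre at d = 0.0835 m, so the parallel axis theorem gives I = 0.0023241 + (1)(0.0835)² = 0.0092963 kg·m².
Thin rod: I_cm = (1/12)ML² = (1/12)(1.12)(0.894)² = 0.074595 kg·m²; centre at d = 0.0835 + 0.0835 + 0.447 = 0.614 m, so the parallel axis theorem gives I = 0.074595 + (1.12)(0.614)² = 0.49683 kg·m².
Solid disk: I_cm = (1/2)MR² = (1/2)(1.16)(0.46)² = 0.12273 kg·m²; centre at d = 0.0835 + 0.0835 + 0.447 + 0.447 + 0.46 = 1.521 m, so the parallel axis theorem gives I = 0.12273 + (1.16)(1.521)² = 2.8063 kg·m².
Spherical shell: I_cm = (2/3)MR² = (2/3)(5.92)(0.509)² = 1.0225 kg·m²; centre at d = 0.0835 + 0.0835 + 0.447 + 0.447 + 0.46 + 0.46 + 0.509 = 2.49 m, so the parallel axis theorem gives I = 1.0225 + (5.92)(2.49)² = 37.727 kg·m².
Total I = 0.0092963 + 0.49683 + 2.8063 + 37.727 = 41.04 kg·m².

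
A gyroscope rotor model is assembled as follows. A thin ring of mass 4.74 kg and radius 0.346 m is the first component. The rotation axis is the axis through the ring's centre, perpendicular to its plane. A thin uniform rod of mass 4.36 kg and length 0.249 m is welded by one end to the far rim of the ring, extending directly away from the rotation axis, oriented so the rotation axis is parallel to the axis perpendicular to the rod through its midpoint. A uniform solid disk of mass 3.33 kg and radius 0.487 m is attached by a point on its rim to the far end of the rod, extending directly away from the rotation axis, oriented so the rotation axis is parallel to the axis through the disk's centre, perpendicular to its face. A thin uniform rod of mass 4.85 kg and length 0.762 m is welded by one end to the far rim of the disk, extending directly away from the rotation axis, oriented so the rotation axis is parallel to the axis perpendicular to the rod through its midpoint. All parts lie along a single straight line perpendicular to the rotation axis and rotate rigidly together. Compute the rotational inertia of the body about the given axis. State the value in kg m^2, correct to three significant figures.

Thin ring: I_cm = MR² = (4.74)(0.346)² = 0.56745 kg m^2; axis through the centre, so I = 0.56745 kg m^2.
Thin rod: I_cm = (1/12)ML² = (1/12)(4.36)(0.249)² = 0.022527 kg m^2; centre at d = 0.346 + 0.1245 = 0.4705 m, so the parallel axis theorem gives I = 0.022527 + (4.36)(0.4705)² = 0.9877 kg m^2.
Solid disk: I_cm = (1/2)MR² = (1/2)(3.33)(0.487)² = 0.39489 kg m^2; centre at d = 0.346 + 0.1245 + 0.1245 + 0.487 = 1.082 m, so the parallel axis theorem gives I = 0.39489 + (3.33)(1.082)² = 4.2934 kg m^2.
Thin rod: I_cm = (1/12)ML² = (1/12)(4.85)(0.762)² = 0.23468 kg m^2; centre at d = 0.346 + 0.1245 + 0.1245 + 0.487 + 0.487 + 0.381 = 1.95 m, so the parallel axis theorem gives I = 0.23468 + (4.85)(1.95)² = 18.677 kg m^2.
Total I = 0.56745 + 0.9877 + 4.2934 + 18.677 = 24.525 kg m^2.

24.5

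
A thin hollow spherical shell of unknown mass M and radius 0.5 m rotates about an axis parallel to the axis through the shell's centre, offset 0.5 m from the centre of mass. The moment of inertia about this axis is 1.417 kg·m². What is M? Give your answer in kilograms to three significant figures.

I = I_cm + Md² = (2/3)MR² + Md² = M·[0.666667·(0.5)² + (0.5)²] = M·0.41667.
So M = 1.417 / 0.41667 = 3.4008 kg.

3.40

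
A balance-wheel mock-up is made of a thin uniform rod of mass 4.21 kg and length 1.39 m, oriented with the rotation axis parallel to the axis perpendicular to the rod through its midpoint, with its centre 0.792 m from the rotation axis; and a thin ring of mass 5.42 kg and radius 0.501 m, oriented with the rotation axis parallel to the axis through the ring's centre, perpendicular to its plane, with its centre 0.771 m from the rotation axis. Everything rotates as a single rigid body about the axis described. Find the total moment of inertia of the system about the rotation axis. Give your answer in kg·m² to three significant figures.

Thin rod: I_cm = (1/12)ML² = (1/12)(4.21)(1.39)² = 0.67785 kg·m²; centre at d = 0.792 m, so the parallel axis theorem gives I = 0.67785 + (4.21)(0.792)² = 3.3186 kg·m².
Thin ring: I_cm = MR² = (5.42)(0.501)² = 1.3604 kg·m²; centre at d = 0.771 m, so the parallel axis theorem gives I = 1.3604 + (5.42)(0.771)² = 4.5823 kg·m².
Total I = 3.3186 + 4.5823 = 7.9009 kg·m².

7.90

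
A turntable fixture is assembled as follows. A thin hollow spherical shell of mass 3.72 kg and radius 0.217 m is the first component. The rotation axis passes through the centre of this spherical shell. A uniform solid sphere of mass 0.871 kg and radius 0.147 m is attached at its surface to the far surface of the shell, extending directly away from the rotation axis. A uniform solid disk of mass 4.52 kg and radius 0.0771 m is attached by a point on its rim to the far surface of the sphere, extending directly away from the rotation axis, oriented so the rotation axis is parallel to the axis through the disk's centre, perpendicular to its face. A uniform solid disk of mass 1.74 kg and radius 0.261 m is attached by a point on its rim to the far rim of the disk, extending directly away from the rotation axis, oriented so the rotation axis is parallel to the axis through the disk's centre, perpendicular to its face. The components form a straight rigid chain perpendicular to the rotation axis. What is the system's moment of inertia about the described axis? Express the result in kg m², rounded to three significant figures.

Spherical shell: I_cm = (2/3)MR² = (2/3)(3.72)(0.217)² = 0.11678 kg m²; axis through the centre, so I = 0.11678 kg m².
Solid sphere: I_cm = (2/5)MR² = (2/5)(0.871)(0.147)² = 0.0075286 kg m²; centre at d = 0.217 + 0.147 = 0.364 m, so I = I_cm + Md² gives I = 0.0075286 + (0.871)(0.364)² = 0.12293 kg m².
Solid disk: I_cm = (1/2)MR² = (1/2)(4.52)(0.0771)² = 0.013434 kg m²; centre at d = 0.217 + 0.147 + 0.147 + 0.0771 = 0.5881 m, so I = I_cm + Md² gives I = 0.013434 + (4.52)(0.5881)² = 1.5767 kg m².
Solid disk: I_cm = (1/2)MR² = (1/2)(1.74)(0.261)² = 0.059265 kg m²; centre at d = 0.217 + 0.147 + 0.147 + 0.0771 + 0.0771 + 0.261 = 0.9262 m, so I = I_cm + Md² gives I = 0.059265 + (1.74)(0.9262)² = 1.5519 kg m².
Total I = 0.11678 + 0.12293 + 1.5767 + 1.5519 = 3.3684 kg m².

3.37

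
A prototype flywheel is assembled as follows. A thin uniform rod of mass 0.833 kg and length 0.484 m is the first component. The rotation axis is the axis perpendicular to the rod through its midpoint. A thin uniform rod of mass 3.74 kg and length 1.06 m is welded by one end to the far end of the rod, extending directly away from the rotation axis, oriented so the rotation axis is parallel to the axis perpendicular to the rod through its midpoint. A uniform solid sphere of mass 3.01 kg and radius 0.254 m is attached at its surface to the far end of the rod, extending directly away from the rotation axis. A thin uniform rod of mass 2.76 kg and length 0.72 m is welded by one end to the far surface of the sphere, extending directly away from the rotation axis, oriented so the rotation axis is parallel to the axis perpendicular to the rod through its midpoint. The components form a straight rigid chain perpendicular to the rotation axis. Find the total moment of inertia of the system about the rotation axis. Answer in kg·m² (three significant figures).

23.1

Thin rod: I_cm = (1/12)ML² = (1/12)(0.833)(0.484)² = 0.016261 kg·m²; axis through the centre, so I = 0.016261 kg·m².
Thin rod: I_cm = (1/12)ML² = (1/12)(3.74)(1.06)² = 0.35019 kg·m²; centre at d = 0.242 + 0.53 = 0.772 m, so the parallel axis theorem gives I = 0.35019 + (3.74)(0.772)² = 2.5792 kg·m².
Solid sphere: I_cm = (2/5)MR² = (2/5)(3.01)(0.254)² = 0.077677 kg·m²; centre at d = 0.242 + 0.53 + 0.53 + 0.254 = 1.556 m, so the parallel axis theorem gives I = 0.077677 + (3.01)(1.556)² = 7.3653 kg·m².
Thin rod: I_cm = (1/12)ML² = (1/12)(2.76)(0.72)² = 0.11923 kg·m²; centre at d = 0.242 + 0.53 + 0.53 + 0.254 + 0.254 + 0.36 = 2.17 m, so the parallel axis theorem gives I = 0.11923 + (2.76)(2.17)² = 13.116 kg·m².
Total I = 0.016261 + 2.5792 + 7.3653 + 13.116 = 23.077 kg·m².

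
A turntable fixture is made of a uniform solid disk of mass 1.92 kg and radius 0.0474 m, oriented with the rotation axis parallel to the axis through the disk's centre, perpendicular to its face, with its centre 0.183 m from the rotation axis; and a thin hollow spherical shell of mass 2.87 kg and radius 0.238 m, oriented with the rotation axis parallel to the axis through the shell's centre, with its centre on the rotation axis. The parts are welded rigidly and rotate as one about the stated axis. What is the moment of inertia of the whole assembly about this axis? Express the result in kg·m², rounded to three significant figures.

0.175

Solid disk: I_cm = (1/2)MR² = (1/2)(1.92)(0.0474)² = 0.0021569 kg·m²; centre at d = 0.183 m, so the parallel axis theorem gives I = 0.0021569 + (1.92)(0.183)² = 0.066456 kg·m².
Spherical shell: I_cm = (2/3)MR² = (2/3)(2.87)(0.238)² = 0.10838 kg·m²; axis through the centre, so I = 0.10838 kg·m².
Total I = 0.066456 + 0.10838 = 0.17483 kg·m².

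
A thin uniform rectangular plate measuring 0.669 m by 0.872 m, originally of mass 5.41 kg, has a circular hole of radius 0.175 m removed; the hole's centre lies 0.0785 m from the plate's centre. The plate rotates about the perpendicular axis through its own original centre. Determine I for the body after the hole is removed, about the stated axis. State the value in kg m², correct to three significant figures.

0.525

Unpierced body about its centre: I₀ = (1/12)M(a²+b²) = (1/12)(5.41)[(0.669)² + (0.872)²] = 0.54458 kg m².
The removed disk has mass m = M·πr²/(ab) = (5.41)·π(0.175)²/(0.669·0.872) = 0.89224 kg (same uniform areal density).
Its moment of inertia about the rotation axis (parallel-axis theorem): I_hole = (1/2)mr² + md² = (1/2)(0.89224)(0.175)² + (0.89224)(0.0785)² = 0.019161 kg m².
Treating the hole as negative mass, I = I₀ − I_hole = 0.54458 − 0.019161 = 0.52542 kg m².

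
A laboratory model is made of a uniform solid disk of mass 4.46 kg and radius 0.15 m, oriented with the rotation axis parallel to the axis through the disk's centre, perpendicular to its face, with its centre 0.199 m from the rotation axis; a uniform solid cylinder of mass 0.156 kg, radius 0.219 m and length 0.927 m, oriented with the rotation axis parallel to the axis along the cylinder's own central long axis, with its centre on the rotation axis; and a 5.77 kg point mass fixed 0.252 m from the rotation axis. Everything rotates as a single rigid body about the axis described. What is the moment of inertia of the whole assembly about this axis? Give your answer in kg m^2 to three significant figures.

0.597

Solid disk: I_cm = (1/2)MR² = (1/2)(4.46)(0.15)² = 0.050175 kg m^2; centre at d = 0.199 m, so I = I_cm + Md² gives I = 0.050175 + (4.46)(0.199)² = 0.2268 kg m^2.
Solid cylinder: I_cm = (1/2)MR² = (1/2)(0.156)(0.219)² = 0.003741 kg m^2; axis through the centre, so I = 0.003741 kg m^2.
Point mass: I_cm = 0; centre at d = 0.252 m, so I = I_cm + Md² gives I = 0 + (5.77)(0.252)² = 0.36642 kg m^2.
Total I = 0.2268 + 0.003741 + 0.36642 = 0.59695 kg m^2.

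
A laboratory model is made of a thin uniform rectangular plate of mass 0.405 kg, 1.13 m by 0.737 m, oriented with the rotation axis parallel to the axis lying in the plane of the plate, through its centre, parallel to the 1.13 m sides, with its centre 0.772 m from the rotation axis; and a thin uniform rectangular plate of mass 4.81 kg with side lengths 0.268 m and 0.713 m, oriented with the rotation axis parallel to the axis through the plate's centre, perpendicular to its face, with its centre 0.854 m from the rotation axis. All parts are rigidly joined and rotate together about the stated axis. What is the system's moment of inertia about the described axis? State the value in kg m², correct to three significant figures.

Rectangular plate: I_cm = (1/12)Mb² = (1/12)(0.405)(0.737)² = 0.018332 kg m²; centre at d = 0.772 m, so I = I_cm + Md² gives I = 0.018332 + (0.405)(0.772)² = 0.25971 kg m².
Rectangular plate: I_cm = (1/12)M(a²+b²) = (1/12)(4.81)[(0.268)² + (0.713)²] = 0.23256 kg m²; centre at d = 0.854 m, so I = I_cm + Md² gives I = 0.23256 + (4.81)(0.854)² = 3.7406 kg m².
Total I = 0.25971 + 3.7406 = 4.0003 kg m².

4.00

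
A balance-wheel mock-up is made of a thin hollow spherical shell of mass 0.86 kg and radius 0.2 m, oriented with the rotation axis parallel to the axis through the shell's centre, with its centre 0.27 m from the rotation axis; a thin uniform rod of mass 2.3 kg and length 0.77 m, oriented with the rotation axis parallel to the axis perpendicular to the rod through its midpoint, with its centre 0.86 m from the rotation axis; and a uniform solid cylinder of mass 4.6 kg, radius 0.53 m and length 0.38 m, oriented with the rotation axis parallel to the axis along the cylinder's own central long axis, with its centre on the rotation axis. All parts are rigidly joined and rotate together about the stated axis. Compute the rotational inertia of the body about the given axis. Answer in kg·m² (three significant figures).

2.55

Spherical shell: I_cm = (2/3)MR² = (2/3)(0.86)(0.2)² = 0.022933 kg·m²; centre at d = 0.27 m, so the parallel axis theorem gives I = 0.022933 + (0.86)(0.27)² = 0.085627 kg·m².
Thin rod: I_cm = (1/12)ML² = (1/12)(2.3)(0.77)² = 0.11364 kg·m²; centre at d = 0.86 m, so the parallel axis theorem gives I = 0.11364 + (2.3)(0.86)² = 1.8147 kg·m².
Solid cylinder: I_cm = (1/2)MR² = (1/2)(4.6)(0.53)² = 0.64607 kg·m²; axis through the centre, so I = 0.64607 kg·m².
Total I = 0.085627 + 1.8147 + 0.64607 = 2.5464 kg·m².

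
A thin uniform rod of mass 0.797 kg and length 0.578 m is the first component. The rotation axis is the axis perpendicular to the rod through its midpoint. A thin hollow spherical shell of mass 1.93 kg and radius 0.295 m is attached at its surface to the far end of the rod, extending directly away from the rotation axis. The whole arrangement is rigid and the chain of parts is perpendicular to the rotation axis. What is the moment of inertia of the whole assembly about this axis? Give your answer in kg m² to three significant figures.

Thin rod: I_cm = (1/12)ML² = (1/12)(0.797)(0.578)² = 0.022189 kg m²; axis through the centre, so I = 0.022189 kg m².
Spherical shell: I_cm = (2/3)MR² = (2/3)(1.93)(0.295)² = 0.11197 kg m²; centre at d = 0.289 + 0.295 = 0.584 m, so the parallel axis theorem gives I = 0.11197 + (1.93)(0.584)² = 0.77021 kg m².
Total I = 0.022189 + 0.77021 = 0.7924 kg m².

0.792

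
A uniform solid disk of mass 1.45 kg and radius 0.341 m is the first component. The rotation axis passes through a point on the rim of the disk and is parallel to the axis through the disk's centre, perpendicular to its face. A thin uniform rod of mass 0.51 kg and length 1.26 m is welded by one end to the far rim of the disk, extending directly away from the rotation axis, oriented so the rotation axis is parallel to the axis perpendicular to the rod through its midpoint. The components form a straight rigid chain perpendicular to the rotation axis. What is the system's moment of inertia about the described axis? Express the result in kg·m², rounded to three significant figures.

Solid disk: I_cm = (1/2)MR² = (1/2)(1.45)(0.341)² = 0.084304 kg·m²; centre at d = 0.341 m, so I = I_cm + Md² gives I = 0.084304 + (1.45)(0.341)² = 0.25291 kg·m².
Thin rod: I_cm = (1/12)ML² = (1/12)(0.51)(1.26)² = 0.067473 kg·m²; centre at d = 0.341 + 0.341 + 0.63 = 1.312 m, so I = I_cm + Md² gives I = 0.067473 + (0.51)(1.312)² = 0.94536 kg·m².
Total I = 0.25291 + 0.94536 = 1.1983 kg·m².

1.20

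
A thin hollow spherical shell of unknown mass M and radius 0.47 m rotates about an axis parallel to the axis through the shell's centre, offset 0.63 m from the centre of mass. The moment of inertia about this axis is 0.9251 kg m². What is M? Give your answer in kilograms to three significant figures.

I = I_cm + Md² = (2/3)MR² + Md² = M·[0.666667·(0.47)² + (0.63)²] = M·0.54417.
So M = 0.9251 / 0.54417 = 1.7 kg.

1.70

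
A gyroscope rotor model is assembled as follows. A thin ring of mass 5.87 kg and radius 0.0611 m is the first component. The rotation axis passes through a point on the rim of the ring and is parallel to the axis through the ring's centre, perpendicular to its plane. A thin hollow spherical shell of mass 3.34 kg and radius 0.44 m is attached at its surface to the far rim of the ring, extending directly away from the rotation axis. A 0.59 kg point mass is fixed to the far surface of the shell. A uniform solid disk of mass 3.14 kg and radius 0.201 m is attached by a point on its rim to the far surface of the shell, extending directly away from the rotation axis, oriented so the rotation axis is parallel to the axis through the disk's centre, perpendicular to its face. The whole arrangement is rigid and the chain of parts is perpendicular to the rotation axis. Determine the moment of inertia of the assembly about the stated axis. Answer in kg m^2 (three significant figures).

6.73

Thin ring: I_cm = MR² = (5.87)(0.0611)² = 0.021914 kg m^2; centre at d = 0.0611 m, so the parallel axis theorem gives I = 0.021914 + (5.87)(0.0611)² = 0.043828 kg m^2.
Spherical shell: I_cm = (2/3)MR² = (2/3)(3.34)(0.44)² = 0.43108 kg m^2; centre at d = 0.0611 + 0.0611 + 0.44 = 0.5622 m, so the parallel axis theorem gives I = 0.43108 + (3.34)(0.5622)² = 1.4868 kg m^2.
Point mass: I_cm = 0; centre at d = 0.0611 + 0.0611 + 0.44 + 0.44 = 1.0022 m, so the parallel axis theorem gives I = 0 + (0.59)(1.0022)² = 0.5926 kg m^2.
Solid disk: I_cm = (1/2)MR² = (1/2)(3.14)(0.201)² = 0.06343 kg m^2; centre at d = 0.0611 + 0.0611 + 0.44 + 0.44 + 0.201 = 1.2032 m, so the parallel axis theorem gives I = 0.06343 + (3.14)(1.2032)² = 4.6092 kg m^2.
Total I = 0.043828 + 1.4868 + 0.5926 + 4.6092 = 6.7324 kg m^2.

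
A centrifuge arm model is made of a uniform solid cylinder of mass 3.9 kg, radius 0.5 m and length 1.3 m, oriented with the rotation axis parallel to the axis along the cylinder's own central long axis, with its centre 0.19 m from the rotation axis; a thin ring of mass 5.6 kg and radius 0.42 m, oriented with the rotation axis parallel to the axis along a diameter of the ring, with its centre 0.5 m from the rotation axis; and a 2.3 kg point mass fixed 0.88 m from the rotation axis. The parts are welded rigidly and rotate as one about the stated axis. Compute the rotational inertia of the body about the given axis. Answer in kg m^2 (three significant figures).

4.30

Solid cylinder: I_cm = (1/2)MR² = (1/2)(3.9)(0.5)² = 0.4875 kg m^2; centre at d = 0.19 m, so the parallel axis theorem gives I = 0.4875 + (3.9)(0.19)² = 0.62829 kg m^2.
Thin ring: I_cm = (1/2)MR² = (1/2)(5.6)(0.42)² = 0.49392 kg m^2; centre at d = 0.5 m, so the parallel axis theorem gives I = 0.49392 + (5.6)(0.5)² = 1.8939 kg m^2.
Point mass: I_cm = 0; centre at d = 0.88 m, so the parallel axis theorem gives I = 0 + (2.3)(0.88)² = 1.7811 kg m^2.
Total I = 0.62829 + 1.8939 + 1.7811 = 4.3033 kg m^2.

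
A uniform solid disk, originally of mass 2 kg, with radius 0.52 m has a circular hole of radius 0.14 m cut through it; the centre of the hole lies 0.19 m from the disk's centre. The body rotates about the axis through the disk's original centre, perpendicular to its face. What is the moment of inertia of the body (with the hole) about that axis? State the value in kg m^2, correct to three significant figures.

0.264

Unpierced body about its centre: I₀ = (1/2)MR² = (1/2)(2)(0.52)² = 0.2704 kg m^2.
The removed disk has mass m = M·(r/R)² = (2)(0.14/0.52)² = 0.14497 kg (same uniform areal density).
Its moment of inertia about the rotation axis (parallel-axis theorem): I_hole = (1/2)mr² + md² = (1/2)(0.14497)(0.14)² + (0.14497)(0.19)² = 0.0066541 kg m^2.
Treating the hole as negative mass, I = I₀ − I_hole = 0.2704 − 0.0066541 = 0.26375 kg m^2.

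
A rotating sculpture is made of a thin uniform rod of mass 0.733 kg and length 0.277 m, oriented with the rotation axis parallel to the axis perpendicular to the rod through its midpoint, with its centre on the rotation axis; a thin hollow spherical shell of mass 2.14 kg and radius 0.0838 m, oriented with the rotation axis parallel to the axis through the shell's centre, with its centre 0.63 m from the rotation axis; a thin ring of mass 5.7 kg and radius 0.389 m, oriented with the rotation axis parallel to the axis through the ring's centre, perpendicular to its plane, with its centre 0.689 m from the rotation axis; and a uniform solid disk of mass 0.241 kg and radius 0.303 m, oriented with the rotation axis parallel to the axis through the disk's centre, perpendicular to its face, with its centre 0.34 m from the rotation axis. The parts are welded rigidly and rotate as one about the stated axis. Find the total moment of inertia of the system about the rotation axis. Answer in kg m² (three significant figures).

Thin rod: I_cm = (1/12)ML² = (1/12)(0.733)(0.277)² = 0.0046869 kg m²; axis through the centre, so I = 0.0046869 kg m².
Spherical shell: I_cm = (2/3)MR² = (2/3)(2.14)(0.0838)² = 0.010019 kg m²; centre at d = 0.63 m, so the parallel axis theorem gives I = 0.010019 + (2.14)(0.63)² = 0.85938 kg m².
Thin ring: I_cm = MR² = (5.7)(0.389)² = 0.86253 kg m²; centre at d = 0.689 m, so the parallel axis theorem gives I = 0.86253 + (5.7)(0.689)² = 3.5684 kg m².
Solid disk: I_cm = (1/2)MR² = (1/2)(0.241)(0.303)² = 0.011063 kg m²; centre at d = 0.34 m, so the parallel axis theorem gives I = 0.011063 + (0.241)(0.34)² = 0.038923 kg m².
Total I = 0.0046869 + 0.85938 + 3.5684 + 0.038923 = 4.4714 kg m².

4.47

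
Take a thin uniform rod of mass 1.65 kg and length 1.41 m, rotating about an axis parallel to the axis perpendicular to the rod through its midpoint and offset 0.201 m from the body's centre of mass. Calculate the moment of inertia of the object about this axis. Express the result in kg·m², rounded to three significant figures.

0.340

I_cm = (1/12)ML² = (1/12)(1.65)(1.41)² = 0.27336 kg·m²; centre at d = 0.201 m, so I = I_cm + Md² gives I = 0.27336 + (1.65)(0.201)² = 0.34003 kg·m².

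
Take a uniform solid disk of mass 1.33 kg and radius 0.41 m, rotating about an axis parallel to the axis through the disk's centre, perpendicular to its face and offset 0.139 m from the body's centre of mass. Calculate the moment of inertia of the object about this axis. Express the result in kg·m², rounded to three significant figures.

0.137

I_cm = (1/2)MR² = (1/2)(1.33)(0.41)² = 0.11179 kg·m²; centre at d = 0.139 m, so the parallel axis theorem gives I = 0.11179 + (1.33)(0.139)² = 0.13748 kg·m².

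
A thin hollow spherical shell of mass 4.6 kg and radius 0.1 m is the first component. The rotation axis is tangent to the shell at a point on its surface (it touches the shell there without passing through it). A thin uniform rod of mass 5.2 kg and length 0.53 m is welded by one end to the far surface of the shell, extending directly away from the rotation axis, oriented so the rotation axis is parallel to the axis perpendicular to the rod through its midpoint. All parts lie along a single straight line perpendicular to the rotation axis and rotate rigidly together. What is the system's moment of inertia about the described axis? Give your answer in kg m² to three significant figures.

Spherical shell: I_cm = (2/3)MR² = (2/3)(4.6)(0.1)² = 0.030667 kg m²; centre at d = 0.1 m, so the parallel axis theorem gives I = 0.030667 + (4.6)(0.1)² = 0.076667 kg m².
Thin rod: I_cm = (1/12)ML² = (1/12)(5.2)(0.53)² = 0.12172 kg m²; centre at d = 0.1 + 0.1 + 0.265 = 0.465 m, so the parallel axis theorem gives I = 0.12172 + (5.2)(0.465)² = 1.2461 kg m².
Total I = 0.076667 + 1.2461 = 1.3228 kg m².

1.32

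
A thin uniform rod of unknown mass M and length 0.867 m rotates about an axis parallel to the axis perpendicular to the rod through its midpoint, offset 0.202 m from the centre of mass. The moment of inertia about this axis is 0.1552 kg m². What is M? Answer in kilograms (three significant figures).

1.50

I = I_cm + Md² = (1/12)ML² + Md² = M·[0.0833333·(0.867)² + (0.202)²] = M·0.10344.
So M = 0.1552 / 0.10344 = 1.5003 kg.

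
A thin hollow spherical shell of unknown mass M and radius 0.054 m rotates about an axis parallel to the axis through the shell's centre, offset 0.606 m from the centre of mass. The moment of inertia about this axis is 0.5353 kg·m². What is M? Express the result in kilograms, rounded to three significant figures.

1.45

I = I_cm + Md² = (2/3)MR² + Md² = M·[0.666667·(0.054)² + (0.606)²] = M·0.36918.
So M = 0.5353 / 0.36918 = 1.45 kg.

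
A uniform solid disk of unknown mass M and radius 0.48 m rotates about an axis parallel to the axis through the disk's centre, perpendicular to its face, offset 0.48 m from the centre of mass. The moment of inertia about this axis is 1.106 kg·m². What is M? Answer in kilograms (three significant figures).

3.20

I = I_cm + Md² = (1/2)MR² + Md² = M·[0.5·(0.48)² + (0.48)²] = M·0.3456.
So M = 1.106 / 0.3456 = 3.2002 kg.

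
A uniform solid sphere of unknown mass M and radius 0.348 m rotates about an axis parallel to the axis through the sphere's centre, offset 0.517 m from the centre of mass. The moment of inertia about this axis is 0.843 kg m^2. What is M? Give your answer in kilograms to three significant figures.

2.67

I = I_cm + Md² = (2/5)MR² + Md² = M·[0.4·(0.348)² + (0.517)²] = M·0.31573.
So M = 0.843 / 0.31573 = 2.67 kg.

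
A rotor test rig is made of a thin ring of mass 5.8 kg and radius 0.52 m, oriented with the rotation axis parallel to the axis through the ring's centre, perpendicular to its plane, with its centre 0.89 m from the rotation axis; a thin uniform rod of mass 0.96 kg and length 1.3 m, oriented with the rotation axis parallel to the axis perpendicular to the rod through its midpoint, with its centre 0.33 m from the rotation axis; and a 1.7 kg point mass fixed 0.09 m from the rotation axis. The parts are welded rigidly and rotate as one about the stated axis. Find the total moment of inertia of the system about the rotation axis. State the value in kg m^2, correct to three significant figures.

Thin ring: I_cm = MR² = (5.8)(0.52)² = 1.5683 kg m^2; centre at d = 0.89 m, so I = I_cm + Md² gives I = 1.5683 + (5.8)(0.89)² = 6.1625 kg m^2.
Thin rod: I_cm = (1/12)ML² = (1/12)(0.96)(1.3)² = 0.1352 kg m^2; centre at d = 0.33 m, so I = I_cm + Md² gives I = 0.1352 + (0.96)(0.33)² = 0.23974 kg m^2.
Point mass: I_cm = 0; centre at d = 0.09 m, so I = I_cm + Md² gives I = 0 + (1.7)(0.09)² = 0.01377 kg m^2.
Total I = 6.1625 + 0.23974 + 0.01377 = 6.416 kg m^2.

6.42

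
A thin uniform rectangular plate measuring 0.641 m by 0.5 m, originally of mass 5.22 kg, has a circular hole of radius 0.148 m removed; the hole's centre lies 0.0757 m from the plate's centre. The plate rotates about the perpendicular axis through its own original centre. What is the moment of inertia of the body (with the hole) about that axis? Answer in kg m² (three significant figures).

0.269

Unpierced body about its centre: I₀ = (1/12)M(a²+b²) = (1/12)(5.22)[(0.641)² + (0.5)²] = 0.28748 kg m².
The removed disk has mass m = M·πr²/(ab) = (5.22)·π(0.148)²/(0.641·0.5) = 1.1208 kg (same uniform areal density).
Its moment of inertia about the rotation axis (parallel-axis theorem): I_hole = (1/2)mr² + md² = (1/2)(1.1208)(0.148)² + (1.1208)(0.0757)² = 0.018697 kg m².
Treating the hole as negative mass, I = I₀ − I_hole = 0.28748 − 0.018697 = 0.26879 kg m².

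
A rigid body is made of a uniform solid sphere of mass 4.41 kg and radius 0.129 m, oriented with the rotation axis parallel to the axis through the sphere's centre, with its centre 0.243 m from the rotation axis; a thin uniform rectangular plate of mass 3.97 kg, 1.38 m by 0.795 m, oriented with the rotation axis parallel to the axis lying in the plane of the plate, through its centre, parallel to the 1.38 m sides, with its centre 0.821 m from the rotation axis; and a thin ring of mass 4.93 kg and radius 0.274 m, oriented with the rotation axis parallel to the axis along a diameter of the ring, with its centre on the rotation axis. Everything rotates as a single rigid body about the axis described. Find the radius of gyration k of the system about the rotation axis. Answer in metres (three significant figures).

0.502

Solid sphere: I_cm = (2/5)MR² = (2/5)(4.41)(0.129)² = 0.029355 kg m²; centre at d = 0.243 m, so the parallel axis theorem gives I = 0.029355 + (4.41)(0.243)² = 0.28976 kg m².
Rectangular plate: I_cm = (1/12)Mb² = (1/12)(3.97)(0.795)² = 0.20909 kg m²; centre at d = 0.821 m, so the parallel axis theorem gives I = 0.20909 + (3.97)(0.821)² = 2.885 kg m².
Thin ring: I_cm = (1/2)MR² = (1/2)(4.93)(0.274)² = 0.18506 kg m²; axis through the centre, so I = 0.18506 kg m².
Total I = 3.3599 kg m²; total mass M = 13.31 kg.
k = √(I/M) = √(3.3599/13.31) = 0.50243 m.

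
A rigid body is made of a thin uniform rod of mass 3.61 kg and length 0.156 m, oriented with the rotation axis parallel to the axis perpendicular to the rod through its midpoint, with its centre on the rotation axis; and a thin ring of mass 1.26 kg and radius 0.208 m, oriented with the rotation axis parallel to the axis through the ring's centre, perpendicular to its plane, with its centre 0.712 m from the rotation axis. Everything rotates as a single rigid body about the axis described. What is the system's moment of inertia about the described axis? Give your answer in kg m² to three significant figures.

Thin rod: I_cm = (1/12)ML² = (1/12)(3.61)(0.156)² = 0.0073211 kg m²; axis through the centre, so I = 0.0073211 kg m².
Thin ring: I_cm = MR² = (1.26)(0.208)² = 0.054513 kg m²; centre at d = 0.712 m, so the parallel axis theorem gives I = 0.054513 + (1.26)(0.712)² = 0.69326 kg m².
Total I = 0.0073211 + 0.69326 = 0.70058 kg m².

0.701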